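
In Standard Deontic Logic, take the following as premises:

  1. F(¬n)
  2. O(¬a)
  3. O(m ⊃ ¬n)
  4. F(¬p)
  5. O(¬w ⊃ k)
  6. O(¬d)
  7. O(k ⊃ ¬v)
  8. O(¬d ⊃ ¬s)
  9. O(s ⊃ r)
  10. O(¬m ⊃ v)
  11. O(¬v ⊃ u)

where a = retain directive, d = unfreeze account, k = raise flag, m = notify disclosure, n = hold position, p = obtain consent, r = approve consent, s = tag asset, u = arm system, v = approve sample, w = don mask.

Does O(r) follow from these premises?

No

Premise 9 is O(s ⊃ r), but O(s) is not derivable from the premises, so it does not yield O(r).
No other premise forces O(r). An ideal world satisfying every premise can still have r false, so O(r) is not derivable.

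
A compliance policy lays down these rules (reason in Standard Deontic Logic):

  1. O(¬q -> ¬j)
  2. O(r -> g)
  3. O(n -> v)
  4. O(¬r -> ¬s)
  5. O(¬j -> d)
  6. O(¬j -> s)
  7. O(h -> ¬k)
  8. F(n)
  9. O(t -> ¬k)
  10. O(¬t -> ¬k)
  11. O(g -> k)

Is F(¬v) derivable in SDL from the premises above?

Premise 3 is O(n -> v), but O(n) is not derivable from the premises, so it does not yield O(v).
No other premise forces O(v). An ideal world satisfying every premise can still have ¬v true, so F(¬v) is not derivable.

No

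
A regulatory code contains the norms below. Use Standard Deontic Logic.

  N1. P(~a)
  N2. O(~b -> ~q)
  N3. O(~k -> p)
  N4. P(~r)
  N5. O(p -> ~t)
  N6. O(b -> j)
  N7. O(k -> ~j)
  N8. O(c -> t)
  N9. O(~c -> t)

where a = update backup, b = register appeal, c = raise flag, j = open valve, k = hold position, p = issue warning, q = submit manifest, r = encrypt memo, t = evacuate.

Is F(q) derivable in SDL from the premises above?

Yes

Premises 8 and 9 cover both cases: O(c -> t) and O(~c -> t). Since c ∨ ~c is a tautology, O(t) follows.
The contrapositive of premise 5 (O(p -> ~t)) is O(t -> ~p), and O(t) is already established, so O(~p).
Premise 3 is O(~k -> p); contrapositively O(~p -> k). Since O(~p) holds, K gives O(k).
Premise 7 is O(k -> ~j); since O(k), deontic closure gives O(~j).
Premise 6 is O(b -> j); contrapositively O(~j -> ~b). Since O(~j) holds, K gives O(~b).
With premise 2, O(~b -> ~q), the K-axiom yields O(~q).
Premises 1, 4 do not contribute to this derivation.
So O(~q) holds, i.e. F(q). The claim follows.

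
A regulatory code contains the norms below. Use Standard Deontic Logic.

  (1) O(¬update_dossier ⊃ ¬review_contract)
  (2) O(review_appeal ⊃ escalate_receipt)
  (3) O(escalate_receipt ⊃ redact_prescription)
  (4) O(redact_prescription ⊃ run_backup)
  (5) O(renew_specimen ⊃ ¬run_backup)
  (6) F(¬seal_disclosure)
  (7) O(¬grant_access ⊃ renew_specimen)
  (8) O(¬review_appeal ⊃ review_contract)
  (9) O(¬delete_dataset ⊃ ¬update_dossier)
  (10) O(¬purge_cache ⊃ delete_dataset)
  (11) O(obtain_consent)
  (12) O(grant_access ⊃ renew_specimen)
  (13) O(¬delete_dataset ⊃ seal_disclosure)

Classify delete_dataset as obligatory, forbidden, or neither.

Obligatory

By case analysis on ¬grant_access: premise 7 gives O(¬grant_access ⊃ renew_specimen) and premise 12 gives O(grant_access ⊃ renew_specimen), so O(renew_specimen) either way.
Applying K to premise 5 (O(renew_specimen ⊃ ¬run_backup)) and O(renew_specimen) yields O(¬run_backup).
Premise 4, O(redact_prescription ⊃ run_backup), contraposes to O(¬run_backup ⊃ ¬redact_prescription); with O(¬run_backup) we get O(¬redact_prescription).
Premise 3 is O(escalate_receipt ⊃ redact_prescription); contrapositively O(¬redact_prescription ⊃ ¬escalate_receipt). Since O(¬redact_prescription) holds, K gives O(¬escalate_receipt).
The contrapositive of premise 2 (O(review_appeal ⊃ escalate_receipt)) is O(¬escalate_receipt ⊃ ¬review_appeal), and O(¬escalate_receipt) is already established, so O(¬review_appeal).
Premise 8 is O(¬review_appeal ⊃ review_contract); since O(¬review_appeal), deontic closure gives O(review_contract).
Premise 1 is O(¬update_dossier ⊃ ¬review_contract); contrapositively O(review_contract ⊃ update_dossier). Since O(review_contract) holds, K gives O(update_dossier).
Premise 9, O(¬delete_dataset ⊃ ¬update_dossier), contraposes to O(update_dossier ⊃ delete_dataset); with O(update_dossier) we get O(delete_dataset).
Premises 6, 10, 11, 13 do not contribute to this derivation.
Hence delete_dataset is obligatory.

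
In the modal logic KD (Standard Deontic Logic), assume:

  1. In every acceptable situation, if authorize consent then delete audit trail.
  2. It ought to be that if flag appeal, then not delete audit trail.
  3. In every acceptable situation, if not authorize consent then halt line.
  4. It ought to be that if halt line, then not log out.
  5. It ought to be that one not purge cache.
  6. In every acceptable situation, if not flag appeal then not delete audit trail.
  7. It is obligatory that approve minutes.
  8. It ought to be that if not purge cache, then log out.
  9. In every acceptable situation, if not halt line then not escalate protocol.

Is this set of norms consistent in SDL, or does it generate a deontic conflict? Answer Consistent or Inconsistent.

Inconsistent

By case analysis on ¬flag_appeal: premise 6 gives O(¬flag_appeal → ¬delete_audit_trail) and premise 2 gives O(flag_appeal → ¬delete_audit_trail), so O(¬delete_audit_trail) either way.
Premise 1 is O(authorize_consent → delete_audit_trail); contrapositively O(¬delete_audit_trail → ¬authorize_consent). Since O(¬delete_audit_trail) holds, K gives O(¬authorize_consent).
With premise 3, O(¬authorize_consent → halt_line), the K-axiom yields O(halt_line).
Premise 4 is O(halt_line → ¬log_out); since O(halt_line), deontic closure gives O(¬log_out).
Premise 8, O(¬purge_cache → log_out), contraposes to O(¬log_out → purge_cache); with O(¬log_out) we get O(purge_cache).
Yet premise 5 states O(¬purge_cache).
We now have both O(purge_cache) and O(¬purge_cache) — purge_cache is simultaneously obligatory and forbidden, violating the D-axiom.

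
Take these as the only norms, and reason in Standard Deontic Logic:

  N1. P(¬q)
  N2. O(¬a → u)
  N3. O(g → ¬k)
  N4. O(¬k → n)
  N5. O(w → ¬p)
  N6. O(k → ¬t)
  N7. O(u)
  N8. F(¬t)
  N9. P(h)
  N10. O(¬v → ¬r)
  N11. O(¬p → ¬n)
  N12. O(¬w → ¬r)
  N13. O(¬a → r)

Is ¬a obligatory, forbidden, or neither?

Forbidden

Premise 8, F(¬t), is equivalent to O(t).
Premise 6 is O(k → ¬t); contrapositively O(t → ¬k). Since O(t) holds, K gives O(¬k).
From O(¬k) and premise 4, O(¬k → n), we obtain O(n).
The contrapositive of premise 11 (O(¬p → ¬n)) is O(n → p), and O(n) is already established, so O(p).
The contrapositive of premise 5 (O(w → ¬p)) is O(p → ¬w), and O(p) is already established, so O(¬w).
From O(¬w) and premise 12, O(¬w → ¬r), we obtain O(¬r).
The contrapositive of premise 13 (O(¬a → r)) is O(¬r → a), and O(¬r) is already established, so O(a).
Premises 1, 2, 3, 7, 9, 10 do not contribute to this derivation.
Thus O(a), which is F(¬a): ¬a is forbidden.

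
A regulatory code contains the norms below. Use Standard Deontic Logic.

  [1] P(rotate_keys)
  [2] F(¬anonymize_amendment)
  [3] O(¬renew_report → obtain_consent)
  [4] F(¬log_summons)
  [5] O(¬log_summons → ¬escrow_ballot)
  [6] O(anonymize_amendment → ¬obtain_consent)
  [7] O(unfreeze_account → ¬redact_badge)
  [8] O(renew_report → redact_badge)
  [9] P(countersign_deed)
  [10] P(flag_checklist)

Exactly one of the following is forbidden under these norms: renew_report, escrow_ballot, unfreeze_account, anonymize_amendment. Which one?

F(¬anonymize_amendment) at premise 2 means O(anonymize_amendment).
From O(anonymize_amendment) and premise 6, O(anonymize_amendment → ¬obtain_consent), we obtain O(¬obtain_consent).
The contrapositive of premise 3 (O(¬renew_report → obtain_consent)) is O(¬obtain_consent → renew_report), and O(¬obtain_consent) is already established, so O(renew_report).
Premise 8 is O(renew_report → redact_badge); since O(renew_report), deontic closure gives O(redact_badge).
Premise 7 is O(unfreeze_account → ¬redact_badge); contrapositively O(redact_badge → ¬unfreeze_account). Since O(redact_badge) holds, K gives O(¬unfreeze_account).
So O(¬unfreeze_account) holds, i.e. unfreeze_account is forbidden. None of the other listed options is forbidden under the premises.

unfreeze_account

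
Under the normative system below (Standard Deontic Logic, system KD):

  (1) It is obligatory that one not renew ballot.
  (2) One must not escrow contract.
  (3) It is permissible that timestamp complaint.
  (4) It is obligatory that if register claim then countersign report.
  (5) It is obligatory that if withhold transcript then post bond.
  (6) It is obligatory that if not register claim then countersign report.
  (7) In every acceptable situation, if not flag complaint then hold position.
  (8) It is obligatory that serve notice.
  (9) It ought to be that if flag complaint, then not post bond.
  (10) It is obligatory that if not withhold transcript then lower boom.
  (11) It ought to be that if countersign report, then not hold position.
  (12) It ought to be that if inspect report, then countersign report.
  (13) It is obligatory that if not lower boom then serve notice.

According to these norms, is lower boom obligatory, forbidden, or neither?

Premises 4 and 6 cover both cases: O(register_claim → countersign_report) and O(¬register_claim → countersign_report). Since register_claim ∨ ¬register_claim is a tautology, O(countersign_report) follows.
Premise 11 is O(countersign_report → ¬hold_position); since O(countersign_report), deontic closure gives O(¬hold_position).
The contrapositive of premise 7 (O(¬flag_complaint → hold_position)) is O(¬hold_position → flag_complaint), and O(¬hold_position) is already established, so O(flag_complaint).
Applying K to premise 9 (O(flag_complaint → ¬post_bond)) and O(flag_complaint) yields O(¬post_bond).
Premise 5, O(withhold_transcript → post_bond), contraposes to O(¬post_bond → ¬withhold_transcript); with O(¬post_bond) we get O(¬withhold_transcript).
From O(¬withhold_transcript) and premise 10, O(¬withhold_transcript → lower_boom), we obtain O(lower_boom).
Premises 1, 2, 3, 8, 12, 13 do not contribute to this derivation.
Hence lower_boom is obligatory.

Obligatory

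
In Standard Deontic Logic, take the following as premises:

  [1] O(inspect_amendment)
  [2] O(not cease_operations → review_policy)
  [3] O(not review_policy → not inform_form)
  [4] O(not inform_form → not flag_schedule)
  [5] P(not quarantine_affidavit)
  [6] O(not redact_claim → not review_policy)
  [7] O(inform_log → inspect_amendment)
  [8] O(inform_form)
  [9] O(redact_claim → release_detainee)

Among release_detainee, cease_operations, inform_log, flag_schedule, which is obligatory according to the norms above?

Premise 8 gives O(inform_form).
Premise 3 is O(not review_policy → not inform_form); contrapositively O(inform_form → review_policy). Since O(inform_form) holds, K gives O(review_policy).
Premise 6 is O(not redact_claim → not review_policy); contrapositively O(review_policy → redact_claim). Since O(review_policy) holds, K gives O(redact_claim).
Premise 9 is O(redact_claim → release_detainee); since O(redact_claim), deontic closure gives O(release_detainee).
So O(release_detainee) holds — release_detainee is obligatory. None of the other listed options is made obligatory by any chain of premises.

release_detainee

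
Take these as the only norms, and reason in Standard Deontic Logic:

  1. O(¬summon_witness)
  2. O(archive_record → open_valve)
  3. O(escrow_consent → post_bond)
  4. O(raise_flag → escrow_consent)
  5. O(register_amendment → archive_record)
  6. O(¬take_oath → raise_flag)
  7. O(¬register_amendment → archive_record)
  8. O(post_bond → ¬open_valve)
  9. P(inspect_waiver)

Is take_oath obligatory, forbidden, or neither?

By case analysis on ¬register_amendment: premise 7 gives O(¬register_amendment → archive_record) and premise 5 gives O(register_amendment → archive_record), so O(archive_record) either way.
Applying K to premise 2 (O(archive_record → open_valve)) and O(archive_record) yields O(open_valve).
The contrapositive of premise 8 (O(post_bond → ¬open_valve)) is O(open_valve → ¬post_bond), and O(open_valve) is already established, so O(¬post_bond).
The contrapositive of premise 3 (O(escrow_consent → post_bond)) is O(¬post_bond → ¬escrow_consent), and O(¬post_bond) is already established, so O(¬escrow_consent).
Premise 4, O(raise_flag → escrow_consent), contraposes to O(¬escrow_consent → ¬raise_flag); with O(¬escrow_consent) we get O(¬raise_flag).
Premise 6 is O(¬take_oath → raise_flag); contrapositively O(¬raise_flag → take_oath). Since O(¬raise_flag) holds, K gives O(take_oath).
Premises 1, 9 do not contribute to this derivation.
Hence take_oath is obligatory.

Obligatory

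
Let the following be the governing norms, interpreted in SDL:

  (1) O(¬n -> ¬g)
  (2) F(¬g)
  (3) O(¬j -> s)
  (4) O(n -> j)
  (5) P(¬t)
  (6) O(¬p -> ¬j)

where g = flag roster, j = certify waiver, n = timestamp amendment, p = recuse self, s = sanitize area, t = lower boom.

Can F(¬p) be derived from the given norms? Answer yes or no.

Yes

Premise 2, F(¬g), is equivalent to O(g).
Premise 1, O(¬n -> ¬g), contraposes to O(g -> n); with O(g) we get O(n).
Premise 4 is O(n -> j); since O(n), deontic closure gives O(j).
The contrapositive of premise 6 (O(¬p -> ¬j)) is O(j -> p), and O(j) is already established, so O(p).
Premises 3, 5 do not contribute to this derivation.
So O(p) holds, i.e. F(¬p). The claim follows.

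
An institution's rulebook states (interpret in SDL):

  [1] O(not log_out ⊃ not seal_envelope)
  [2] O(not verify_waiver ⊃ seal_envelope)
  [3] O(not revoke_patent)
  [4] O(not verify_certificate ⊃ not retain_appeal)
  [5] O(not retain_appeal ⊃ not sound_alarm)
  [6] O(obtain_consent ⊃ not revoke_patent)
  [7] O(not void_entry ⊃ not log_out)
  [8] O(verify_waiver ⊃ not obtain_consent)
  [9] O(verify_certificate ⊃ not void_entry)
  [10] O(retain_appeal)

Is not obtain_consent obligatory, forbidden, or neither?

Obligatory

Premise 10 states O(retain_appeal) outright.
The contrapositive of premise 4 (O(not verify_certificate ⊃ not retain_appeal)) is O(retain_appeal ⊃ verify_certificate), and O(retain_appeal) is already established, so O(verify_certificate).
With premise 9, O(verify_certificate ⊃ not void_entry), the K-axiom yields O(not void_entry).
With premise 7, O(not void_entry ⊃ not log_out), the K-axiom yields O(not log_out).
Premise 1 is O(not log_out ⊃ not seal_envelope); since O(not log_out), deontic closure gives O(not seal_envelope).
The contrapositive of premise 2 (O(not verify_waiver ⊃ seal_envelope)) is O(not seal_envelope ⊃ verify_waiver), and O(not seal_envelope) is already established, so O(verify_waiver).
With premise 8, O(verify_waiver ⊃ not obtain_consent), the K-axiom yields O(not obtain_consent).
Premises 3, 5, 6 do not contribute to this derivation.
Hence not obtain_consent is obligatory.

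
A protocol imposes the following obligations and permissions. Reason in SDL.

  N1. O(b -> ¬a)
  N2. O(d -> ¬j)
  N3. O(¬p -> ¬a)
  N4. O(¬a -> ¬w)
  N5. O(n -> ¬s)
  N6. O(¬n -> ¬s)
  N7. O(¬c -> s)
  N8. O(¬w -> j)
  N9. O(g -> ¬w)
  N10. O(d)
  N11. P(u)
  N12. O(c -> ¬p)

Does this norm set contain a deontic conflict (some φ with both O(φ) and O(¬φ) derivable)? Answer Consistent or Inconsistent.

Inconsistent

Premises 6 and 5 cover both cases: O(¬n -> ¬s) and O(n -> ¬s). Since ¬n ∨ n is a tautology, O(¬s) follows.
Premise 7, O(¬c -> s), contraposes to O(¬s -> c); with O(¬s) we get O(c).
Premise 12 is O(c -> ¬p); since O(c), deontic closure gives O(¬p).
With premise 3, O(¬p -> ¬a), the K-axiom yields O(¬a).
Applying K to premise 4 (O(¬a -> ¬w)) and O(¬a) yields O(¬w).
From O(¬w) and premise 8, O(¬w -> j), we obtain O(j).
Premise 2, O(d -> ¬j), contraposes to O(j -> ¬d); with O(j) we get O(¬d).
Yet premise 10 states O(d).
We now have both O(¬d) and O(d) — d is simultaneously obligatory and forbidden, violating the D-axiom.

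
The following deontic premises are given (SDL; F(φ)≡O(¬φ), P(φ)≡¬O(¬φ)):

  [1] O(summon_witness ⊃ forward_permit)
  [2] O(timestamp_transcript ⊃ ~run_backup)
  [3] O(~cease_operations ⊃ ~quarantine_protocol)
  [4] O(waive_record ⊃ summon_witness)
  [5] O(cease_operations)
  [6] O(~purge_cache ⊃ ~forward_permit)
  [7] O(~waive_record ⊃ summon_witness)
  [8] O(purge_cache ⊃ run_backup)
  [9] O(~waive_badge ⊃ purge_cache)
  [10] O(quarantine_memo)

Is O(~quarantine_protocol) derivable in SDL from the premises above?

No

Premise 3 is O(~cease_operations ⊃ ~quarantine_protocol), but O(~cease_operations) is not derivable from the premises, so it does not yield O(~quarantine_protocol).
No other premise forces O(~quarantine_protocol). An ideal world satisfying every premise can still have ~quarantine_protocol false, so O(~quarantine_protocol) is not derivable.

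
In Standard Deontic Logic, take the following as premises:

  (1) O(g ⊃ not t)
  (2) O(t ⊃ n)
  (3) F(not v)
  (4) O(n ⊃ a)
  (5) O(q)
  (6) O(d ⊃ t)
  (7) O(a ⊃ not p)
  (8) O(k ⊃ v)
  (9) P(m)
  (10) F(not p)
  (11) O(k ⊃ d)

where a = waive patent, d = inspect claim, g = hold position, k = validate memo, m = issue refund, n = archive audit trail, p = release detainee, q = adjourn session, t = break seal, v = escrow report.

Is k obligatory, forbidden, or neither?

F(not p) at premise 10 means O(p).
Premise 7, O(a ⊃ not p), contraposes to O(p ⊃ not a); with O(p) we get O(not a).
Premise 4 is O(n ⊃ a); contrapositively O(not a ⊃ not n). Since O(not a) holds, K gives O(not n).
Premise 2 is O(t ⊃ n); contrapositively O(not n ⊃ not t). Since O(not n) holds, K gives O(not t).
Premise 6, O(d ⊃ t), contraposes to O(not t ⊃ not d); with O(not t) we get O(not d).
Premise 11 is O(k ⊃ d); contrapositively O(not d ⊃ not k). Since O(not d) holds, K gives O(not k).
Premises 1, 3, 5, 8, 9 do not contribute to this derivation.
Thus O(not k), which is F(k): k is forbidden.

Forbidden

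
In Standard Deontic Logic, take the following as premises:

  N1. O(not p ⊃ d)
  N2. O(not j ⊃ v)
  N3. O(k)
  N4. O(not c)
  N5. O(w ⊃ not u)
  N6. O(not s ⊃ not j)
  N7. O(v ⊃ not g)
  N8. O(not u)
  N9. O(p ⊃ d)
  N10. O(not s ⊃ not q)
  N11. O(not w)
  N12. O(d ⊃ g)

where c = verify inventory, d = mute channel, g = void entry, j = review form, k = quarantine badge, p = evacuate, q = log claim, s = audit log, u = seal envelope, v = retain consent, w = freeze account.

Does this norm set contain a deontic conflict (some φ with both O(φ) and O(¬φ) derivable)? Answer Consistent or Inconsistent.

Consistent

Premise 5 is O(w ⊃ not u); even if O(not u) held, inferring O(w) would be affirming the consequent — invalid.
So O(w) is not derivable, and the apparent clash with O(not w) does not arise.
A world satisfying every obligation exists (e.g. c=false, d=true, g=true, j=true, k=true, p=false, q=false, s=true, u=false, v=false, w=false); no atom is both obligatory and forbidden, so the set is consistent.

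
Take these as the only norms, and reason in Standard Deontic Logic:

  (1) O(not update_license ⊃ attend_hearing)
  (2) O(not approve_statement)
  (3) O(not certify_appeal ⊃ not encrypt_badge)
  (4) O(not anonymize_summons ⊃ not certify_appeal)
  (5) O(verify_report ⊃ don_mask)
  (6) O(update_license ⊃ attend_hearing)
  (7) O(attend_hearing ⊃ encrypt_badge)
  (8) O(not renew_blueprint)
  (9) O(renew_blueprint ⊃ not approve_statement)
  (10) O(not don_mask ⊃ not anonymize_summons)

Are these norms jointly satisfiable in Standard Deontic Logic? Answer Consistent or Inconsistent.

Premise 9 is O(renew_blueprint ⊃ not approve_statement); even if O(not approve_statement) held, inferring O(renew_blueprint) would be affirming the consequent — invalid.
So O(renew_blueprint) is not derivable, and the apparent clash with O(not renew_blueprint) does not arise.
A world satisfying every obligation exists (e.g. anonymize_summons=true, approve_statement=false, attend_hearing=true, certify_appeal=true, don_mask=true, encrypt_badge=true, renew_blueprint=false, update_license=false, verify_report=false); no atom is both obligatory and forbidden, so the set is consistent.

Consistent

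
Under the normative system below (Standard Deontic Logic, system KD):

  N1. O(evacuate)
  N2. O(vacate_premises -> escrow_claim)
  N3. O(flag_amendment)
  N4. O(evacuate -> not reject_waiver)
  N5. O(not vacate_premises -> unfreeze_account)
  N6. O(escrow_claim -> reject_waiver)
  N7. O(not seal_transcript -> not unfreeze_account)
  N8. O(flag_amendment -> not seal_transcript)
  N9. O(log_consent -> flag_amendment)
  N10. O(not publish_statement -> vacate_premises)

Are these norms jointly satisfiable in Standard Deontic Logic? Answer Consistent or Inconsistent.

Premise 3 states O(flag_amendment) outright.
Premise 8 is O(flag_amendment -> not seal_transcript); since O(flag_amendment), deontic closure gives O(not seal_transcript).
Premise 7 is O(not seal_transcript -> not unfreeze_account); since O(not seal_transcript), deontic closure gives O(not unfreeze_account).
Premise 5 is O(not vacate_premises -> unfreeze_account); contrapositively O(not unfreeze_account -> vacate_premises). Since O(not unfreeze_account) holds, K gives O(vacate_premises).
Applying K to premise 2 (O(vacate_premises -> escrow_claim)) and O(vacate_premises) yields O(escrow_claim).
From O(escrow_claim) and premise 6, O(escrow_claim -> reject_waiver), we obtain O(reject_waiver).
Premise 4 is O(evacuate -> not reject_waiver); contrapositively O(reject_waiver -> not evacuate). Since O(reject_waiver) holds, K gives O(not evacuate).
Yet premise 1 states O(evacuate).
We now have both O(not evacuate) and O(evacuate) — evacuate is simultaneously obligatory and forbidden, violating the D-axiom.

Inconsistent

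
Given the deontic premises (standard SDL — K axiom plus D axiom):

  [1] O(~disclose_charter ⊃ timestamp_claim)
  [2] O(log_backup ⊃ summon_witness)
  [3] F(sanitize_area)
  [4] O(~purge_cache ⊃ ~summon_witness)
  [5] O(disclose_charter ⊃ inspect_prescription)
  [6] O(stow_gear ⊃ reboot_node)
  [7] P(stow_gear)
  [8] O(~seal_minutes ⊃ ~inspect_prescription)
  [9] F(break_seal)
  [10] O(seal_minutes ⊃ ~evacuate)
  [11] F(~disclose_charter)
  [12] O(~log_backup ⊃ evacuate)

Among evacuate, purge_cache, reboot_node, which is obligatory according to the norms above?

purge_cache

F(~disclose_charter) at premise 11 means O(disclose_charter).
Applying K to premise 5 (O(disclose_charter ⊃ inspect_prescription)) and O(disclose_charter) yields O(inspect_prescription).
The contrapositive of premise 8 (O(~seal_minutes ⊃ ~inspect_prescription)) is O(inspect_prescription ⊃ seal_minutes), and O(inspect_prescription) is already established, so O(seal_minutes).
Premise 10 is O(seal_minutes ⊃ ~evacuate); since O(seal_minutes), deontic closure gives O(~evacuate).
Premise 12 is O(~log_backup ⊃ evacuate); contrapositively O(~evacuate ⊃ log_backup). Since O(~evacuate) holds, K gives O(log_backup).
From O(log_backup) and premise 2, O(log_backup ⊃ summon_witness), we obtain O(summon_witness).
Premise 4 is O(~purge_cache ⊃ ~summon_witness); contrapositively O(summon_witness ⊃ purge_cache). Since O(summon_witness) holds, K gives O(purge_cache).
So O(purge_cache) holds — purge_cache is obligatory. None of the other listed options is made obligatory by any chain of premises.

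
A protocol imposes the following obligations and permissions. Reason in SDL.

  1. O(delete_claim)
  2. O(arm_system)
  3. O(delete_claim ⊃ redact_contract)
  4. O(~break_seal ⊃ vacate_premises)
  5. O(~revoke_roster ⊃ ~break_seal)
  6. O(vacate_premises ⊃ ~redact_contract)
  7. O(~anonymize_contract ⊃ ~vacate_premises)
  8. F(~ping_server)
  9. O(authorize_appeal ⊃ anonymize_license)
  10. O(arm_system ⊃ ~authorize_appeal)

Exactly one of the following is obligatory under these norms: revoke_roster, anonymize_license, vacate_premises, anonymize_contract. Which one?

revoke_roster

Premise 1 states O(delete_claim) outright.
Applying K to premise 3 (O(delete_claim ⊃ redact_contract)) and O(delete_claim) yields O(redact_contract).
The contrapositive of premise 6 (O(vacate_premises ⊃ ~redact_contract)) is O(redact_contract ⊃ ~vacate_premises), and O(redact_contract) is already established, so O(~vacate_premises).
Premise 4 is O(~break_seal ⊃ vacate_premises); contrapositively O(~vacate_premises ⊃ break_seal). Since O(~vacate_premises) holds, K gives O(break_seal).
The contrapositive of premise 5 (O(~revoke_roster ⊃ ~break_seal)) is O(break_seal ⊃ revoke_roster), and O(break_seal) is already established, so O(revoke_roster).
So O(revoke_roster) holds — revoke_roster is obligatory. None of the other listed options is made obligatory by any chain of premises.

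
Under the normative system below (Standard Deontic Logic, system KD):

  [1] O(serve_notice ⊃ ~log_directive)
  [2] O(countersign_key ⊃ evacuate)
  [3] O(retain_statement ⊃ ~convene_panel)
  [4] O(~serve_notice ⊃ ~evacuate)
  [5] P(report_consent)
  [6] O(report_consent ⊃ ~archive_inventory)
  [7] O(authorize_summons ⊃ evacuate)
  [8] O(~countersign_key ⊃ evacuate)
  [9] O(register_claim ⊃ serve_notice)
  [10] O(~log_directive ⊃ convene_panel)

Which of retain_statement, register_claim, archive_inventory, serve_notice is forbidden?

retain_statement

By case analysis on countersign_key: premise 2 gives O(countersign_key ⊃ evacuate) and premise 8 gives O(~countersign_key ⊃ evacuate), so O(evacuate) either way.
Premise 4, O(~serve_notice ⊃ ~evacuate), contraposes to O(evacuate ⊃ serve_notice); with O(evacuate) we get O(serve_notice).
With premise 1, O(serve_notice ⊃ ~log_directive), the K-axiom yields O(~log_directive).
With premise 10, O(~log_directive ⊃ convene_panel), the K-axiom yields O(convene_panel).
Premise 3, O(retain_statement ⊃ ~convene_panel), contraposes to O(convene_panel ⊃ ~retain_statement); with O(convene_panel) we get O(~retain_statement).
So O(~retain_statement) holds, i.e. retain_statement is forbidden. None of the other listed options is forbidden under the premises.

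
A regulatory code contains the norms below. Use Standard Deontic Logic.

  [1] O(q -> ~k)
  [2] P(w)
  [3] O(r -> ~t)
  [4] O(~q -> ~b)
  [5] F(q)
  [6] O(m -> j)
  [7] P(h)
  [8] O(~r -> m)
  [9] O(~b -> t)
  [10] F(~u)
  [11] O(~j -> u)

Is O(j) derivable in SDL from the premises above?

Yes

Premise 5, F(q), is equivalent to O(~q).
Applying K to premise 4 (O(~q -> ~b)) and O(~q) yields O(~b).
With premise 9, O(~b -> t), the K-axiom yields O(t).
Premise 3 is O(r -> ~t); contrapositively O(t -> ~r). Since O(t) holds, K gives O(~r).
With premise 8, O(~r -> m), the K-axiom yields O(m).
From O(m) and premise 6, O(m -> j), we obtain O(j).
Premises 1, 2, 7, 10, 11 do not contribute to this derivation.
So O(j) follows.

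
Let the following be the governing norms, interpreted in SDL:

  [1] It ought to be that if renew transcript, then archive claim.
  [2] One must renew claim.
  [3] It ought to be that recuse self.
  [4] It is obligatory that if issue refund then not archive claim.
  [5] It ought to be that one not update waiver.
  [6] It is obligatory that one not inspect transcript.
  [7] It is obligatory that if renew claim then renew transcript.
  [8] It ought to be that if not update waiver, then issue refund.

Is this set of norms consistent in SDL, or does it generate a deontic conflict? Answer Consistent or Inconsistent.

Premise 2 gives O(renew_claim).
With premise 7, O(renew_claim → renew_transcript), the K-axiom yields O(renew_transcript).
With premise 1, O(renew_transcript → archive_claim), the K-axiom yields O(archive_claim).
Premise 4, O(issue_refund → ¬archive_claim), contraposes to O(archive_claim → ¬issue_refund); with O(archive_claim) we get O(¬issue_refund).
Premise 8, O(¬update_waiver → issue_refund), contraposes to O(¬issue_refund → update_waiver); with O(¬issue_refund) we get O(update_waiver).
However, premise 5 gives O(¬update_waiver).
We now have both O(update_waiver) and O(¬update_waiver) — update_waiver is simultaneously obligatory and forbidden, violating the D-axiom.

Inconsistent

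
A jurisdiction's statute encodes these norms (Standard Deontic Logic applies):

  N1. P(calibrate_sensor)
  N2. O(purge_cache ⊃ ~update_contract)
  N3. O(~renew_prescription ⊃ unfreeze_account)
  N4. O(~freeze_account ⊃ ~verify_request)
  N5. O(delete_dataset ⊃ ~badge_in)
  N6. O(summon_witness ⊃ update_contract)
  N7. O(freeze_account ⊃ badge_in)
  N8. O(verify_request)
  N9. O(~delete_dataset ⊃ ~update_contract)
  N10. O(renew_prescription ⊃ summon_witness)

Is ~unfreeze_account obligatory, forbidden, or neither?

Forbidden

Premise 8 states O(verify_request) outright.
Premise 4 is O(~freeze_account ⊃ ~verify_request); contrapositively O(verify_request ⊃ freeze_account). Since O(verify_request) holds, K gives O(freeze_account).
With premise 7, O(freeze_account ⊃ badge_in), the K-axiom yields O(badge_in).
Premise 5, O(delete_dataset ⊃ ~badge_in), contraposes to O(badge_in ⊃ ~delete_dataset); with O(badge_in) we get O(~delete_dataset).
Applying K to premise 9 (O(~delete_dataset ⊃ ~update_contract)) and O(~delete_dataset) yields O(~update_contract).
The contrapositive of premise 6 (O(summon_witness ⊃ update_contract)) is O(~update_contract ⊃ ~summon_witness), and O(~update_contract) is already established, so O(~summon_witness).
The contrapositive of premise 10 (O(renew_prescription ⊃ summon_witness)) is O(~summon_witness ⊃ ~renew_prescription), and O(~summon_witness) is already established, so O(~renew_prescription).
From O(~renew_prescription) and premise 3, O(~renew_prescription ⊃ unfreeze_account), we obtain O(unfreeze_account).
Premises 1, 2 do not contribute to this derivation.
Thus O(unfreeze_account), which is F(~unfreeze_account): ~unfreeze_account is forbidden.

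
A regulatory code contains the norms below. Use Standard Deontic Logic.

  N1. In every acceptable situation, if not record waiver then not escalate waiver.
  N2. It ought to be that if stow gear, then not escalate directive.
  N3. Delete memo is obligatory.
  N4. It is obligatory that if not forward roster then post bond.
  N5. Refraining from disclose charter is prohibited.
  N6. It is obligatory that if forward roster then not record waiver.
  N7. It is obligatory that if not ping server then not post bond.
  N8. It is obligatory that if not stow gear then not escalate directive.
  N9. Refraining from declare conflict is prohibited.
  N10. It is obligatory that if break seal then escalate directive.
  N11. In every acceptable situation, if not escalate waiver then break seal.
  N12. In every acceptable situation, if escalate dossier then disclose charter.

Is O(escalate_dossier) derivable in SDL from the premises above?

No

Premise 12 is O(escalate_dossier → disclose_charter); even if O(disclose_charter) held, inferring O(escalate_dossier) would be affirming the consequent — invalid.
No other premise forces O(escalate_dossier). An ideal world satisfying every premise can still have escalate_dossier false, so O(escalate_dossier) is not derivable.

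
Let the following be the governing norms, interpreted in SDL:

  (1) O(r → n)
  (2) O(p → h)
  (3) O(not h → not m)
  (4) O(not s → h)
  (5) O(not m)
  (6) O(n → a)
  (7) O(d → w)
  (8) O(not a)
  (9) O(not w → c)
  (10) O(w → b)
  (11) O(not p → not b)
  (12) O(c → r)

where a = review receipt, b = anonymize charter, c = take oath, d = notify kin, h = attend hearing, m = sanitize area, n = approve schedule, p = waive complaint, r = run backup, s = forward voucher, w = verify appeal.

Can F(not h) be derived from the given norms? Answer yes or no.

Yes

From premise 8 we have O(not a).
Premise 6 is O(n → a); contrapositively O(not a → not n). Since O(not a) holds, K gives O(not n).
Premise 1 is O(r → n); contrapositively O(not n → not r). Since O(not n) holds, K gives O(not r).
The contrapositive of premise 12 (O(c → r)) is O(not r → not c), and O(not r) is already established, so O(not c).
Premise 9, O(not w → c), contraposes to O(not c → w); with O(not c) we get O(w).
With premise 10, O(w → b), the K-axiom yields O(b).
The contrapositive of premise 11 (O(not p → not b)) is O(b → p), and O(b) is already established, so O(p).
From O(p) and premise 2, O(p → h), we obtain O(h).
Premises 3, 4, 5, 7 do not contribute to this derivation.
So O(h) holds, i.e. F(not h). The claim follows.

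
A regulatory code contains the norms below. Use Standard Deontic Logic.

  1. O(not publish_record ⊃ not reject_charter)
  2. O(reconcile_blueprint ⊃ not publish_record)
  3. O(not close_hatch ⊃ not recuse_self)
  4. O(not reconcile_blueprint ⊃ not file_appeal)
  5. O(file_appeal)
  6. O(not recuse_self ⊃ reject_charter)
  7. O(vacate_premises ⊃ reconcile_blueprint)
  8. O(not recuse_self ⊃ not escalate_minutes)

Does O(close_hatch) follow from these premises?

Yes

Premise 5 states O(file_appeal) outright.
The contrapositive of premise 4 (O(not reconcile_blueprint ⊃ not file_appeal)) is O(file_appeal ⊃ reconcile_blueprint), and O(file_appeal) is already established, so O(reconcile_blueprint).
From O(reconcile_blueprint) and premise 2, O(reconcile_blueprint ⊃ not publish_record), we obtain O(not publish_record).
Applying K to premise 1 (O(not publish_record ⊃ not reject_charter)) and O(not publish_record) yields O(not reject_charter).
The contrapositive of premise 6 (O(not recuse_self ⊃ reject_charter)) is O(not reject_charter ⊃ recuse_self), and O(not reject_charter) is already established, so O(recuse_self).
The contrapositive of premise 3 (O(not close_hatch ⊃ not recuse_self)) is O(recuse_self ⊃ close_hatch), and O(recuse_self) is already established, so O(close_hatch).
Premises 7, 8 do not contribute to this derivation.
So O(close_hatch) follows.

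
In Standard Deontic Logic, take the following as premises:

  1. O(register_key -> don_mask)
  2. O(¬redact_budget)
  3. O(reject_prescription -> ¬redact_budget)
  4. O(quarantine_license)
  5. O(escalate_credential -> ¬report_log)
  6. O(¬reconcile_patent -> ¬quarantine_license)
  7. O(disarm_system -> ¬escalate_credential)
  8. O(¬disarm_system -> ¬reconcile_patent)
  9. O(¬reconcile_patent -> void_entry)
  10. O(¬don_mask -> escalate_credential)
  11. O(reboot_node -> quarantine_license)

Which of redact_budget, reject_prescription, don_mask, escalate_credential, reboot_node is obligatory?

Premise 4 gives O(quarantine_license).
The contrapositive of premise 6 (O(¬reconcile_patent -> ¬quarantine_license)) is O(quarantine_license -> reconcile_patent), and O(quarantine_license) is already established, so O(reconcile_patent).
Premise 8, O(¬disarm_system -> ¬reconcile_patent), contraposes to O(reconcile_patent -> disarm_system); with O(reconcile_patent) we get O(disarm_system).
With premise 7, O(disarm_system -> ¬escalate_credential), the K-axiom yields O(¬escalate_credential).
The contrapositive of premise 10 (O(¬don_mask -> escalate_credential)) is O(¬escalate_credential -> don_mask), and O(¬escalate_credential) is already established, so O(don_mask).
So O(don_mask) holds — don_mask is obligatory. None of the other listed options is made obligatory by any chain of premises.

don_mask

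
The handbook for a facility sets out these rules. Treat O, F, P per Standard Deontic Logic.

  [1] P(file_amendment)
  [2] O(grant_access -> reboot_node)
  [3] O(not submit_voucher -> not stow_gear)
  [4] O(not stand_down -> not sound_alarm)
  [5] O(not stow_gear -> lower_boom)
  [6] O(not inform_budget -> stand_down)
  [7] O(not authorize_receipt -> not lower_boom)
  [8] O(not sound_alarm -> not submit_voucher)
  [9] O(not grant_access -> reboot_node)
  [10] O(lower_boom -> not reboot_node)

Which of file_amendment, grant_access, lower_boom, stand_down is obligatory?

Premises 9 and 2 cover both cases: O(not grant_access -> reboot_node) and O(grant_access -> reboot_node). Since not grant_access ∨ grant_access is a tautology, O(reboot_node) follows.
The contrapositive of premise 10 (O(lower_boom -> not reboot_node)) is O(reboot_node -> not lower_boom), and O(reboot_node) is already established, so O(not lower_boom).
Premise 5, O(not stow_gear -> lower_boom), contraposes to O(not lower_boom -> stow_gear); with O(not lower_boom) we get O(stow_gear).
The contrapositive of premise 3 (O(not submit_voucher -> not stow_gear)) is O(stow_gear -> submit_voucher), and O(stow_gear) is already established, so O(submit_voucher).
Premise 8 is O(not sound_alarm -> not submit_voucher); contrapositively O(submit_voucher -> sound_alarm). Since O(submit_voucher) holds, K gives O(sound_alarm).
Premise 4, O(not stand_down -> not sound_alarm), contraposes to O(sound_alarm -> stand_down); with O(sound_alarm) we get O(stand_down).
So O(stand_down) holds — stand_down is obligatory. None of the other listed options is made obligatory by any chain of premises.

stand_down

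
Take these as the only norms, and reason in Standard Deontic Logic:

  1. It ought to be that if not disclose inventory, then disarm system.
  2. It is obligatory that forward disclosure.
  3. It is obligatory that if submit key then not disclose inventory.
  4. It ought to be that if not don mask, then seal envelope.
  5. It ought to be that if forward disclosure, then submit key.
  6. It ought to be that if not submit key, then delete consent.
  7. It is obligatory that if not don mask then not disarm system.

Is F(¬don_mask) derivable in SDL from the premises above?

Premise 2 gives O(forward_disclosure).
Applying K to premise 5 (O(forward_disclosure → submit_key)) and O(forward_disclosure) yields O(submit_key).
With premise 3, O(submit_key → ¬disclose_inventory), the K-axiom yields O(¬disclose_inventory).
From O(¬disclose_inventory) and premise 1, O(¬disclose_inventory → disarm_system), we obtain O(disarm_system).
Premise 7, O(¬don_mask → ¬disarm_system), contraposes to O(disarm_system → don_mask); with O(disarm_system) we get O(don_mask).
Premises 4, 6 do not contribute to this derivation.
So O(don_mask) holds, i.e. F(¬don_mask). The claim follows.

Yes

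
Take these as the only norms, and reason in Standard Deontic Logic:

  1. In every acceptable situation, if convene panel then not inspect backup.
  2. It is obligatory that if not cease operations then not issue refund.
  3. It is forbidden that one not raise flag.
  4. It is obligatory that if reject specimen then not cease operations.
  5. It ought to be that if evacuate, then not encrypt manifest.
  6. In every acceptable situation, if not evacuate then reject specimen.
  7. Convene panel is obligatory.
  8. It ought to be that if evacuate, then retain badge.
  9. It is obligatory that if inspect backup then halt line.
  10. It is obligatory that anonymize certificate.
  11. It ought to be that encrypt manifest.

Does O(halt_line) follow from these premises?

Premise 9 is O(inspect_backup → halt_line), but O(inspect_backup) is not derivable from the premises, so it does not yield O(halt_line).
No other premise forces O(halt_line). An ideal world satisfying every premise can still have halt_line false, so O(halt_line) is not derivable.

No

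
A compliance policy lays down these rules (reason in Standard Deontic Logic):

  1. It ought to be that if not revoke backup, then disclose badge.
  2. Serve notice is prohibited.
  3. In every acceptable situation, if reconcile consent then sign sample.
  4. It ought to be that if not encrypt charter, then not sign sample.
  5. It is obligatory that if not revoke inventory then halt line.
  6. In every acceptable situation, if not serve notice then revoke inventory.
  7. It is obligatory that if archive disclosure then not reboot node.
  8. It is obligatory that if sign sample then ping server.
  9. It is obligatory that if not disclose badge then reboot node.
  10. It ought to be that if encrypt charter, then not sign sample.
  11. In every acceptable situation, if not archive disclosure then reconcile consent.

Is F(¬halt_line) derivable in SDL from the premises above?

No

Premise 5 is O(¬revoke_inventory → halt_line), but O(¬revoke_inventory) is not derivable from the premises, so it does not yield O(halt_line).
No other premise forces O(halt_line). An ideal world satisfying every premise can still have ¬halt_line true, so F(¬halt_line) is not derivable.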